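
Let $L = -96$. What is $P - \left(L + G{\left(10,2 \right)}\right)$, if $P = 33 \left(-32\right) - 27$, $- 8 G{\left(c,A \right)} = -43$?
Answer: $- \frac{7939}{8} \approx -992.38$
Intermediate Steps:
$G{\left(c,A \right)} = \frac{43}{8}$ ($G{\left(c,A \right)} = \left(- \frac{1}{8}\right) \left(-43\right) = \frac{43}{8}$)
$P = -1083$ ($P = -1056 - 27 = -1083$)
$P - \left(L + G{\left(10,2 \right)}\right) = -1083 - \left(-96 + \frac{43}{8}\right) = -1083 - - \frac{725}{8} = -1083 + \frac{725}{8} = - \frac{7939}{8}$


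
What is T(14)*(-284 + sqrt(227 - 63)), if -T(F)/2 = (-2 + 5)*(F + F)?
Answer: 47712 - 336*sqrt(41) ≈ 45561.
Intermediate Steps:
T(F) = -12*F (T(F) = -2*(-2 + 5)*(F + F) = -6*2*F = -12*F)
T(14)*(-284 + sqrt(227 - 63)) = (-12*14)*(-284 + sqrt(227 - 63)) = -168*(-284 + sqrt(164)) = -168*(-284 + 2*sqrt(41)) = 47712 - 336*sqrt(41)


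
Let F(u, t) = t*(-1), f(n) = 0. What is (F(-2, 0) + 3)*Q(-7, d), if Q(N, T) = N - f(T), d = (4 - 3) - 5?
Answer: -21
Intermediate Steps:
d = -4 (d = 1 - 5 = -4)
Q(N, T) = N (Q(N, T) = N - 1*0 = N + 0 = N)
F(u, t) = -t
(F(-2, 0) + 3)*Q(-7, d) = (-1*0 + 3)*(-7) = (0 + 3)*(-7) = 3*(-7) = -21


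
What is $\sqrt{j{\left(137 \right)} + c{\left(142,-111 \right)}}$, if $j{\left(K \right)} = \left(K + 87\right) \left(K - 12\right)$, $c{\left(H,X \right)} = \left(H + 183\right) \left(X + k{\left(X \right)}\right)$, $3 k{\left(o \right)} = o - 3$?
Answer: $5 i \sqrt{817} \approx 142.92 i$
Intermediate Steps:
$k{\left(o \right)} = -1 + \frac{o}{3}$ ($k{\left(o \right)} = \frac{o - 3}{3} = \frac{-3 + o}{3} = -1 + \frac{o}{3}$)
$c{\left(H,X \right)} = \left(-1 + \frac{4 X}{3}\right) \left(183 + H\right)$ ($c{\left(H,X \right)} = \left(H + 183\right) \left(X + \left(-1 + \frac{X}{3}\right)\right) = \left(183 + H\right) \left(-1 + \frac{4 X}{3}\right) = \left(-1 + \frac{4 X}{3}\right) \left(183 + H\right)$)
$j{\left(K \right)} = \left(-12 + K\right) \left(87 + K\right)$ ($j{\left(K \right)} = \left(87 + K\right) \left(-12 + K\right) = \left(-12 + K\right) \left(87 + K\right)$)
$\sqrt{j{\left(137 \right)} + c{\left(142,-111 \right)}} = \sqrt{\left(-1044 + 137^{2} + 75 \cdot 137\right) + \left(-183 - 142 + 244 \left(-111\right) + \frac{4}{3} \cdot 142 \left(-111\right)\right)} = \sqrt{\left(-1044 + 18769 + 10275\right) - 48425} = \sqrt{28000 - 48425} = \sqrt{-20425} = 5 i \sqrt{817}$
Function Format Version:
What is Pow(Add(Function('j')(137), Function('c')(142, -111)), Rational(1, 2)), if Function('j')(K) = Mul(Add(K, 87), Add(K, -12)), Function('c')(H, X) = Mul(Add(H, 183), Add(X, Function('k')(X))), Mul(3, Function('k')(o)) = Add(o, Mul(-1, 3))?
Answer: Mul(5, I, Pow(817, Rational(1, 2))) ≈ Mul(142.92, I)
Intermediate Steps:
Function('k')(o) = Add(-1, Mul(Rational(1, 3), o)) (Function('k')(o) = Mul(Rational(1, 3), Add(o, Mul(-1, 3))) = Mul(Rational(1, 3), Add(o, -3)) = Mul(Rational(1, 3), Add(-3, o)) = Add(-1, Mul(Rational(1, 3), o)))
Function('c')(H, X) = Mul(Add(-1, Mul(Rational(4, 3), X)), Add(183, H)) (Function('c')(H, X) = Mul(Add(H, 183), Add(X, Add(-1, Mul(Rational(1, 3), X)))) = Mul(Add(183, H), Add(-1, Mul(Rational(4, 3), X))) = Mul(Add(-1, Mul(Rational(4, 3), X)), Add(183, H)))
Function('j')(K) = Mul(Add(-12, K), Add(87, K)) (Function('j')(K) = Mul(Add(87, K), Add(-12, K)) = Mul(Add(-12, K), Add(87, K)))
Pow(Add(Function('j')(137), Function('c')(142, -111)), Rational(1, 2)) = Pow(Add(Add(-1044, Pow(137, 2), Mul(75, 137)), Add(-183, Mul(-1, 142), Mul(244, -111), Mul(Rational(4, 3), 142, -111))), Rational(1, 2)) = Pow(Add(Add(-1044, 18769, 10275), Add(-183, -142, -27084, -21016)), Rational(1, 2)) = Pow(Add(28000, -48425), Rational(1, 2)) = Pow(-20425, Rational(1, 2)) = Mul(5, I, Pow(817, Rational(1, 2)))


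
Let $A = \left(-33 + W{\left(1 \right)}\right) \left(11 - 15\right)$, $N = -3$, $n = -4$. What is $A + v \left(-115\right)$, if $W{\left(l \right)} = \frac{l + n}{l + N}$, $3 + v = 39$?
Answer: $-4014$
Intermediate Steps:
$v = 36$ ($v = -3 + 39 = 36$)
$W{\left(l \right)} = \frac{-4 + l}{-3 + l}$ ($W{\left(l \right)} = \frac{l - 4}{l - 3} = \frac{-4 + l}{-3 + l}$)
$A = 126$ ($A = \left(-33 + \frac{-4 + 1}{-3 + 1}\right) \left(11 - 15\right) = \left(-33 + \frac{1}{-2} \left(-3\right)\right) \left(-4\right) = \left(-33 - - \frac{3}{2}\right) \left(-4\right) = \left(-33 + \frac{3}{2}\right) \left(-4\right) = \left(- \frac{63}{2}\right) \left(-4\right) = 126$)
$A + v \left(-115\right) = 126 + 36 \left(-115\right) = 126 - 4140 = -4014$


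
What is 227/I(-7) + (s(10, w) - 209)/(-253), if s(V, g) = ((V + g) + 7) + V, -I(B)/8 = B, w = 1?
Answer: 67567/14168 ≈ 4.7690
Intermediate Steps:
I(B) = -8*B
s(V, g) = 7 + g + 2*V (s(V, g) = (7 + V + g) + V = 7 + g + 2*V)
227/I(-7) + (s(10, w) - 209)/(-253) = 227/((-8*(-7))) + ((7 + 1 + 2*10) - 209)/(-253) = 227/56 + ((7 + 1 + 20) - 209)*(-1/253) = 227*(1/56) + (28 - 209)*(-1/253) = 227/56 - 181*(-1/253) = 227/56 + 181/253 = 67567/14168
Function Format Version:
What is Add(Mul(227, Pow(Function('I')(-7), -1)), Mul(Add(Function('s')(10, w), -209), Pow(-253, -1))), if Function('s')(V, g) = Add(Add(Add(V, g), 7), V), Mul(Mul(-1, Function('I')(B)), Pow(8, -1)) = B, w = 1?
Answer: Rational(67567, 14168) ≈ 4.7690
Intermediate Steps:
Function('I')(B) = Mul(-8, B)
Function('s')(V, g) = Add(7, g, Mul(2, V)) (Function('s')(V, g) = Add(Add(7, V, g), V) = Add(7, g, Mul(2, V)))
Add(Mul(227, Pow(Function('I')(-7), -1)), Mul(Add(Function('s')(10, w), -209), Pow(-253, -1))) = Add(Mul(227, Pow(Mul(-8, -7), -1)), Mul(Add(Add(7, 1, Mul(2, 10)), -209), Pow(-253, -1))) = Add(Mul(227, Pow(56, -1)), Mul(Add(Add(7, 1, 20), -209), Rational(-1, 253))) = Add(Mul(227, Rational(1, 56)), Mul(Add(28, -209), Rational(-1, 253))) = Add(Rational(227, 56), Mul(-181, Rational(-1, 253))) = Add(Rational(227, 56), Rational(181, 253)) = Rational(67567, 14168)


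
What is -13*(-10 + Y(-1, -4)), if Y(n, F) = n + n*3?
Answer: 182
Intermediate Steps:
Y(n, F) = 4*n (Y(n, F) = n + 3*n = 4*n)
-13*(-10 + Y(-1, -4)) = -13*(-10 + 4*(-1)) = -13*(-10 - 4) = -13*(-14) = 182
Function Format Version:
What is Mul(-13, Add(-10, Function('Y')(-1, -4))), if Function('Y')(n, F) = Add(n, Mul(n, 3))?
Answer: 182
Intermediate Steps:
Function('Y')(n, F) = Mul(4, n) (Function('Y')(n, F) = Add(n, Mul(3, n)) = Mul(4, n))
Mul(-13, Add(-10, Function('Y')(-1, -4))) = Mul(-13, Add(-10, Mul(4, -1))) = Mul(-13, Add(-10, -4)) = Mul(-13, -14) = 182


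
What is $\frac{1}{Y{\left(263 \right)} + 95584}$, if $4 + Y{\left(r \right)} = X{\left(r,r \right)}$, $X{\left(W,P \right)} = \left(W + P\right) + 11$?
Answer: $\frac{1}{96117} \approx 1.0404 \cdot 10^{-5}$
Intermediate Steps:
$X{\left(W,P \right)} = 11 + P + W$ ($X{\left(W,P \right)} = \left(P + W\right) + 11 = 11 + P + W$)
$Y{\left(r \right)} = 7 + 2 r$ ($Y{\left(r \right)} = -4 + \left(11 + r + r\right) = -4 + \left(11 + 2 r\right) = 7 + 2 r$)
$\frac{1}{Y{\left(263 \right)} + 95584} = \frac{1}{\left(7 + 2 \cdot 263\right) + 95584} = \frac{1}{\left(7 + 526\right) + 95584} = \frac{1}{533 + 95584} = \frac{1}{96117}$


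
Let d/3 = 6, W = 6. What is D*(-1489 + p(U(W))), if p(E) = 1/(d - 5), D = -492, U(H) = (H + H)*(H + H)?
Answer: 9523152/13 ≈ 7.3255e+5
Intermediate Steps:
d = 18 (d = 3*6 = 18)
U(H) = 4*H**2 (U(H) = (2*H)*(2*H) = 4*H**2)
p(E) = 1/13 (p(E) = 1/(18 - 5) = 1/13)
D*(-1489 + p(U(W))) = -492*(-1489 + 1/13) = -492*(-19356/13) = 9523152/13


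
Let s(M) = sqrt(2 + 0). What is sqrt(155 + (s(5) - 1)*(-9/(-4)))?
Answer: sqrt(611 + 9*sqrt(2))/2 ≈ 12.487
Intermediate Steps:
s(M) = sqrt(2)
sqrt(155 + (s(5) - 1)*(-9/(-4))) = sqrt(155 + (sqrt(2) - 1)*(-9/(-4))) = sqrt(155 + (-1 + sqrt(2))*(-9*(-1/4))) = sqrt(155 + (-1 + sqrt(2))*(9/4)) = sqrt(155 + (-9/4 + 9*sqrt(2)/4)) = sqrt(611/4 + 9*sqrt(2)/4)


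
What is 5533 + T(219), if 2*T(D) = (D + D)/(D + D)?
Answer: 11067/2 ≈ 5533.5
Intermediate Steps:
T(D) = ½ (T(D) = ((D + D)/(D + D))/2 = ((2*D)/((2*D)))/2 = ((2*D)*(1/(2*D)))/2 = (½)*1 = ½)
5533 + T(219) = 5533 + ½ = 11067/2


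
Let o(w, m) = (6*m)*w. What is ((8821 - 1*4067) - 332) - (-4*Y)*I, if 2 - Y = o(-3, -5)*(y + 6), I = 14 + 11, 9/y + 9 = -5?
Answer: -305146/7 ≈ -43592.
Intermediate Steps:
y = -9/14 (y = 9/(-9 - 5) = 9/(-14) = 9*(-1/14) = -9/14 ≈ -0.64286)
o(w, m) = 6*m*w
I = 25
Y = -3361/7 (Y = 2 - 6*(-5)*(-3)*(-9/14 + 6) = 2 - 90*75/14 = 2 - 1*3375/7 = 2 - 3375/7 = -3361/7 ≈ -480.14)
((8821 - 1*4067) - 332) - (-4*Y)*I = ((8821 - 1*4067) - 332) - (-4*(-3361/7))*25 = ((8821 - 4067) - 332) - 13444*25/7 = (4754 - 332) - 1*336100/7 = 4422 - 336100/7 = -305146/7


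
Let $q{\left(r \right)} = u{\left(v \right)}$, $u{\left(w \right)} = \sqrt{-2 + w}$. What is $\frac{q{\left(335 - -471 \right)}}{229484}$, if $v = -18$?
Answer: $\frac{i \sqrt{5}}{114742} \approx 1.9488 \cdot 10^{-5} i$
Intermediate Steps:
$q{\left(r \right)} = 2 i \sqrt{5}$ ($q{\left(r \right)} = \sqrt{-2 - 18} = \sqrt{-20} = 2 i \sqrt{5}$)
$\frac{q{\left(335 - -471 \right)}}{229484} = \frac{2 i \sqrt{5}}{229484} = 2 i \sqrt{5} \cdot \frac{1}{229484} = \frac{i \sqrt{5}}{114742}$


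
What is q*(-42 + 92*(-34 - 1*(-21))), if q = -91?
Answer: 112658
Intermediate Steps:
q*(-42 + 92*(-34 - 1*(-21))) = -91*(-42 + 92*(-34 - 1*(-21))) = -91*(-42 + 92*(-34 + 21)) = -91*(-42 + 92*(-13)) = -91*(-42 - 1196) = -91*(-1238) = 112658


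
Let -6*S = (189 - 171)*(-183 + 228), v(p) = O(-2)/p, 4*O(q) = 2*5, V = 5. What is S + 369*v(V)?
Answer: 99/2 ≈ 49.500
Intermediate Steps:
O(q) = 5/2 (O(q) = (2*5)/4 = (¼)*10 = 5/2)
v(p) = 5/(2*p)
S = -135 (S = -(189 - 171)*(-183 + 228)/6 = -3*45 = -⅙*810 = -135)
S + 369*v(V) = -135 + 369*((5/2)/5) = -135 + 369*((5/2)*(⅕)) = -135 + 369*(½) = -135 + 369/2 = 99/2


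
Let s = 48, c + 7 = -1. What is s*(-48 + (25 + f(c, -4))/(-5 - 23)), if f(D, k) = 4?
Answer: -16476/7 ≈ -2353.7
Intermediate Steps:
c = -8 (c = -7 - 1 = -8)
s*(-48 + (25 + f(c, -4))/(-5 - 23)) = 48*(-48 + (25 + 4)/(-5 - 23)) = 48*(-48 + 29/(-28)) = 48*(-48 + 29*(-1/28)) = 48*(-48 - 29/28) = 48*(-1373/28) = -16476/7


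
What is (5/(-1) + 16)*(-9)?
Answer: -99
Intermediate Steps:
(5/(-1) + 16)*(-9) = (5*(-1) + 16)*(-9) = (-5 + 16)*(-9) = 11*(-9) = -99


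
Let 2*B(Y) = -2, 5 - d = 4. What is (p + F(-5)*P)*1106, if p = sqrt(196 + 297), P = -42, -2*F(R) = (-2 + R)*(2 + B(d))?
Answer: -162582 + 1106*sqrt(493) ≈ -1.3802e+5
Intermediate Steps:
d = 1 (d = 5 - 1*4 = 5 - 4 = 1)
B(Y) = -1 (B(Y) = (1/2)*(-2) = -1)
F(R) = 1 - R/2 (F(R) = -(-2 + R)*(2 - 1)/2 = -(-2 + R)/2 = 1 - R/2)
p = sqrt(493) ≈ 22.204
(p + F(-5)*P)*1106 = (sqrt(493) + (1 - 1/2*(-5))*(-42))*1106 = (sqrt(493) + (1 + 5/2)*(-42))*1106 = (sqrt(493) + (7/2)*(-42))*1106 = (sqrt(493) - 147)*1106 = (-147 + sqrt(493))*1106 = -162582 + 1106*sqrt(493)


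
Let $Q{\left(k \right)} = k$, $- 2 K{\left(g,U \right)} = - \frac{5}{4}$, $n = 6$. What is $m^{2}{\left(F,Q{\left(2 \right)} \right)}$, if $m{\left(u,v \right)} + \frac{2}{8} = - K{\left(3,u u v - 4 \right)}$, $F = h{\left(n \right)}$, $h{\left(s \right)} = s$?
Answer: $\frac{49}{64} \approx 0.76563$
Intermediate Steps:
$K{\left(g,U \right)} = \frac{5}{8}$ ($K{\left(g,U \right)} = - \frac{\left(-5\right) \frac{1}{4}}{2} = \left(- \frac{1}{2}\right) \left(- \frac{5}{4}\right) = \frac{5}{8}$)
$F = 6$
$m{\left(u,v \right)} = - \frac{7}{8}$ ($m{\left(u,v \right)} = - \frac{1}{4} - \frac{5}{8} = - \frac{7}{8}$)
$m^{2}{\left(F,Q{\left(2 \right)} \right)} = \left(- \frac{7}{8}\right)^{2} = \frac{49}{64}$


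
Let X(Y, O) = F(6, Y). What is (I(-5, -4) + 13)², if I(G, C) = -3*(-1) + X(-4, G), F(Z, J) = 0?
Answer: 256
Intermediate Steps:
X(Y, O) = 0
I(G, C) = 3 (I(G, C) = -3*(-1) + 0 = 3 + 0 = 3)
(I(-5, -4) + 13)² = (3 + 13)² = 16² = 256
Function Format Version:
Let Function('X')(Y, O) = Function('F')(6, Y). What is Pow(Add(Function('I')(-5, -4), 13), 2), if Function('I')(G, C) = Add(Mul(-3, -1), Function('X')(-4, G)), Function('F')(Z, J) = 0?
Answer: 256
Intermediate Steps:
Function('X')(Y, O) = 0
Function('I')(G, C) = 3 (Function('I')(G, C) = Add(Mul(-3, -1), 0) = Add(3, 0) = 3)
Pow(Add(Function('I')(-5, -4), 13), 2) = Pow(Add(3, 13), 2) = Pow(16, 2) = 256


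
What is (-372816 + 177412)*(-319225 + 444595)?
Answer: -24497799480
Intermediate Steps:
(-372816 + 177412)*(-319225 + 444595) = -195404*125370 = -24497799480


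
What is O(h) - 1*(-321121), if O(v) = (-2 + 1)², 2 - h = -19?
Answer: 321122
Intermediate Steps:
h = 21 (h = 2 - 1*(-19) = 2 + 19 = 21)
O(v) = 1 (O(v) = (-1)² = 1)
O(h) - 1*(-321121) = 1 - 1*(-321121) = 1 + 321121 = 321122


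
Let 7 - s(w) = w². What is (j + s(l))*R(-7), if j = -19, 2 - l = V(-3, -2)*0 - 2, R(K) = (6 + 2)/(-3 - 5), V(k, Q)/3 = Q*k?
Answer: 28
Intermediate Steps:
V(k, Q) = 3*Q*k (V(k, Q) = 3*(Q*k) = 3*Q*k)
R(K) = -1 (R(K) = 8/(-8) = 8*(-⅛) = -1)
l = 4 (l = 2 - ((3*(-2)*(-3))*0 - 2) = 2 - (18*0 - 2) = 2 - (0 - 2) = 2 - 1*(-2) = 2 + 2 = 4)
s(w) = 7 - w²
(j + s(l))*R(-7) = (-19 + (7 - 1*4²))*(-1) = (-19 + (7 - 1*16))*(-1) = (-19 + (7 - 16))*(-1) = (-19 - 9)*(-1) = -28*(-1) = 28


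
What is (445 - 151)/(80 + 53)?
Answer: 42/19 ≈ 2.2105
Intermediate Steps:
(445 - 151)/(80 + 53) = 294/133 = 294*(1/133) = 42/19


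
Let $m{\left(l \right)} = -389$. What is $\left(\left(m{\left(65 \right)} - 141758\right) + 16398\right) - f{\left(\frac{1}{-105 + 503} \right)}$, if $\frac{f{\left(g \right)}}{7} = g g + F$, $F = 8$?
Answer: $- \frac{19928015227}{158404} \approx -1.2581 \cdot 10^{5}$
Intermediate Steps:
$f{\left(g \right)} = 56 + 7 g^{2}$ ($f{\left(g \right)} = 7 \left(g g + 8\right) = 7 \left(g^{2} + 8\right) = 7 \left(8 + g^{2}\right) = 56 + 7 g^{2}$)
$\left(\left(m{\left(65 \right)} - 141758\right) + 16398\right) - f{\left(\frac{1}{-105 + 503} \right)} = \left(\left(-389 - 141758\right) + 16398\right) - \left(56 + 7 \left(\frac{1}{-105 + 503}\right)^{2}\right) = \left(-142147 + 16398\right) - \left(56 + 7 \left(\frac{1}{398}\right)^{2}\right) = -125749 - \left(56 + \frac{7}{158404}\right) = -125749 - \frac{8870631}{158404} = - \frac{19928015227}{158404}$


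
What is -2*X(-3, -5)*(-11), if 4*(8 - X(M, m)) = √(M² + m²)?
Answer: 176 - 11*√34/2 ≈ 143.93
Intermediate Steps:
X(M, m) = 8 - √(M² + m²)/4
-2*X(-3, -5)*(-11) = -2*(8 - √((-3)² + (-5)²)/4)*(-11) = -2*(8 - √(9 + 25)/4)*(-11) = -2*(8 - √34/4)*(-11) = (-16 + √34/2)*(-11) = 176 - 11*√34/2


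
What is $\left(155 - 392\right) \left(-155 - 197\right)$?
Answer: $83424$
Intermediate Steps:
$\left(155 - 392\right) \left(-155 - 197\right) = \left(-237\right) \left(-352\right) = 83424$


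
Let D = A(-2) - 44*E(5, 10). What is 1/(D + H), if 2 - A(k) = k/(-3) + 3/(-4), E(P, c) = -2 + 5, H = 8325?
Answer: 12/98341 ≈ 0.00012202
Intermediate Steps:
E(P, c) = 3
A(k) = 11/4 + k/3 (A(k) = 2 - (k/(-3) + 3/(-4)) = 2 - (k*(-⅓) + 3*(-¼)) = 2 - (-k/3 - ¾) = 2 - (-¾ - k/3) = 2 + (¾ + k/3) = 11/4 + k/3)
D = -1559/12 (D = (11/4 + (⅓)*(-2)) - 44*3 = (11/4 - ⅔) - 132 = 25/12 - 132 = -1559/12 ≈ -129.92)
1/(D + H) = 1/(-1559/12 + 8325) = 1/(98341/12) = 12/98341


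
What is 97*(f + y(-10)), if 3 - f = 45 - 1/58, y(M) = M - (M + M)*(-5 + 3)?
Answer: -517495/58 ≈ -8922.3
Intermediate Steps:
y(M) = 5*M (y(M) = M - 2*M*(-2) = M - (-4)*M = M + 4*M = 5*M)
f = -2435/58 (f = 3 - (45 - 1/58) = 3 - 1*2609/58 = 3 - 2609/58 = -2435/58 ≈ -41.983)
97*(f + y(-10)) = 97*(-2435/58 + 5*(-10)) = 97*(-2435/58 - 50) = 97*(-5335/58) = -517495/58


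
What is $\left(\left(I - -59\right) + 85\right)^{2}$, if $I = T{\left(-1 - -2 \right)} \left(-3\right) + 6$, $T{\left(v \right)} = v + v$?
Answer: $20736$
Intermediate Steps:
$T{\left(v \right)} = 2 v$
$I = 0$ ($I = 2 \left(-1 - -2\right) \left(-3\right) + 6 = 2 \left(-1 + 2\right) \left(-3\right) + 6 = 2 \cdot 1 \left(-3\right) + 6 = 2 \left(-3\right) + 6 = -6 + 6 = 0$)
$\left(\left(I - -59\right) + 85\right)^{2} = \left(\left(0 - -59\right) + 85\right)^{2} = \left(\left(0 + 59\right) + 85\right)^{2} = \left(59 + 85\right)^{2} = 144^{2} = 20736$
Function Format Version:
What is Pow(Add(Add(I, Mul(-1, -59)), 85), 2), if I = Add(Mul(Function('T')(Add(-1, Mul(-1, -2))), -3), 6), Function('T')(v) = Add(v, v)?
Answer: 20736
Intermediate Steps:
Function('T')(v) = Mul(2, v)
I = 0 (I = Add(Mul(Mul(2, Add(-1, Mul(-1, -2))), -3), 6) = Add(Mul(Mul(2, Add(-1, 2)), -3), 6) = Add(Mul(Mul(2, 1), -3), 6) = Add(Mul(2, -3), 6) = Add(-6, 6) = 0)
Pow(Add(Add(I, Mul(-1, -59)), 85), 2) = Pow(Add(Add(0, Mul(-1, -59)), 85), 2) = Pow(Add(Add(0, 59), 85), 2) = Pow(Add(59, 85), 2) = Pow(144, 2) = 20736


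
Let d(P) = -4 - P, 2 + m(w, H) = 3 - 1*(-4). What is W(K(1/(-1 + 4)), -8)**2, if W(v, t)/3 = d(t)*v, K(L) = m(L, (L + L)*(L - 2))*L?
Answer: 400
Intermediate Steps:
m(w, H) = 5 (m(w, H) = -2 + (3 - 1*(-4)) = -2 + (3 + 4) = -2 + 7 = 5)
K(L) = 5*L
W(v, t) = 3*v*(-4 - t) (W(v, t) = 3*((-4 - t)*v) = 3*(v*(-4 - t)) = 3*v*(-4 - t))
W(K(1/(-1 + 4)), -8)**2 = (-3*5/(-1 + 4)*(4 - 8))**2 = (-3*5/3*(-4))**2 = 20**2 = 400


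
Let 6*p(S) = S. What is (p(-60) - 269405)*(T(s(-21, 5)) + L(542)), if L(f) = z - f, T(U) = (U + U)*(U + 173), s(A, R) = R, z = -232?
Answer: -271031490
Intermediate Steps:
p(S) = S/6
T(U) = 2*U*(173 + U) (T(U) = (2*U)*(173 + U) = 2*U*(173 + U))
L(f) = -232 - f
(p(-60) - 269405)*(T(s(-21, 5)) + L(542)) = ((⅙)*(-60) - 269405)*(2*5*(173 + 5) + (-232 - 1*542)) = (-10 - 269405)*(2*5*178 + (-232 - 542)) = -269415*(1780 - 774) = -269415*1006 = -271031490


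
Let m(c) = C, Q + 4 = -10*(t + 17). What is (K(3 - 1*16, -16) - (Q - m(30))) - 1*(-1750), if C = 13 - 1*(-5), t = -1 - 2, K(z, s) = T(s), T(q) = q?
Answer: 1896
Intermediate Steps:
K(z, s) = s
t = -3
C = 18 (C = 13 + 5 = 18)
Q = -144 (Q = -4 - 10*(-3 + 17) = -4 - 10*14 = -4 - 140 = -144)
m(c) = 18
(K(3 - 1*16, -16) - (Q - m(30))) - 1*(-1750) = (-16 - (-144 - 1*18)) - 1*(-1750) = (-16 - (-144 - 18)) + 1750 = (-16 - 1*(-162)) + 1750 = (-16 + 162) + 1750 = 146 + 1750 = 1896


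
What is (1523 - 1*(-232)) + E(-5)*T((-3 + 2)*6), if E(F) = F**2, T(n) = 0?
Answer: 1755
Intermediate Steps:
(1523 - 1*(-232)) + E(-5)*T((-3 + 2)*6) = (1523 - 1*(-232)) + (-5)**2*0 = (1523 + 232) + 25*0 = 1755 + 0 = 1755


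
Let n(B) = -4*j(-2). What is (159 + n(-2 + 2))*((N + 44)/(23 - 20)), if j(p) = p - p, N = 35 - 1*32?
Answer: 2491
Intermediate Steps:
N = 3 (N = 35 - 32 = 3)
j(p) = 0
n(B) = 0 (n(B) = -4*0 = 0)
(159 + n(-2 + 2))*((N + 44)/(23 - 20)) = (159 + 0)*((3 + 44)/(23 - 20)) = 159*(47/3) = 2491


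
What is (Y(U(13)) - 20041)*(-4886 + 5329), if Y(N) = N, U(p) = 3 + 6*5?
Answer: -8863544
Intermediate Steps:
U(p) = 33 (U(p) = 3 + 30 = 33)
(Y(U(13)) - 20041)*(-4886 + 5329) = (33 - 20041)*(-4886 + 5329) = -20008*443 = -8863544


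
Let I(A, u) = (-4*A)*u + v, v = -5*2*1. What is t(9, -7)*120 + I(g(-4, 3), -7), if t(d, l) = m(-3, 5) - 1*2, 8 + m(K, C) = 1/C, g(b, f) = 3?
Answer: -1102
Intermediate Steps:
m(K, C) = -8 + 1/C
v = -10 (v = -10*1 = -10)
t(d, l) = -49/5 (t(d, l) = (-8 + 1/5) - 1*2 = (-8 + ⅕) - 2 = -39/5 - 2 = -49/5)
I(A, u) = -10 - 4*A*u (I(A, u) = (-4*A)*u - 10 = -4*A*u - 10 = -10 - 4*A*u)
t(9, -7)*120 + I(g(-4, 3), -7) = -49/5*120 + (-10 - 4*3*(-7)) = -1176 + (-10 + 84) = -1176 + 74 = -1102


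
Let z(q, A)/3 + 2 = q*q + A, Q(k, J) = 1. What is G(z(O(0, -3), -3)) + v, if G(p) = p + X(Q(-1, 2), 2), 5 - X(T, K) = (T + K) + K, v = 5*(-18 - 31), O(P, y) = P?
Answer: -260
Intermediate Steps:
z(q, A) = -6 + 3*A + 3*q**2 (z(q, A) = -6 + 3*(q*q + A) = -6 + 3*(q**2 + A) = -6 + 3*(A + q**2) = -6 + (3*A + 3*q**2) = -6 + 3*A + 3*q**2)
v = -245 (v = 5*(-49) = -245)
X(T, K) = 5 - T - 2*K (X(T, K) = 5 - ((T + K) + K) = 5 - ((K + T) + K) = 5 - (T + 2*K) = 5 + (-T - 2*K) = 5 - T - 2*K)
G(p) = p (G(p) = p + (5 - 1*1 - 2*2) = p + (5 - 1 - 4) = p + 0 = p)
G(z(O(0, -3), -3)) + v = (-6 + 3*(-3) + 3*0**2) - 245 = (-6 - 9 + 3*0) - 245 = (-6 - 9 + 0) - 245 = -15 - 245 = -260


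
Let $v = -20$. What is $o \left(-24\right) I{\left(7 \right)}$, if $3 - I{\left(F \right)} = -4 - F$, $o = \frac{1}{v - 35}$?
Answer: $\frac{336}{55} \approx 6.1091$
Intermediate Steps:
$o = - \frac{1}{55}$ ($o = \frac{1}{-20 - 35} = \frac{1}{-55} = - \frac{1}{55} \approx -0.018182$)
$I{\left(F \right)} = 7 + F$ ($I{\left(F \right)} = 3 - \left(-4 - F\right) = 3 + \left(4 + F\right) = 7 + F$)
$o \left(-24\right) I{\left(7 \right)} = \left(- \frac{1}{55}\right) \left(-24\right) \left(7 + 7\right) = \frac{24}{55} \cdot 14 = \frac{336}{55}$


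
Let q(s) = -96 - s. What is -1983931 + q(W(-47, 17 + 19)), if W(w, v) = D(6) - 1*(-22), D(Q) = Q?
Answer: -1984055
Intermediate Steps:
W(w, v) = 28 (W(w, v) = 6 - 1*(-22) = 6 + 22 = 28)
-1983931 + q(W(-47, 17 + 19)) = -1983931 + (-96 - 1*28) = -1983931 + (-96 - 28) = -1983931 - 124 = -1984055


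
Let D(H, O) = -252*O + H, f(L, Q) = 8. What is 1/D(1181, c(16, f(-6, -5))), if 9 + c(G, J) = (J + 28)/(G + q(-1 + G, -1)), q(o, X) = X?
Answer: 5/14221 ≈ 0.00035159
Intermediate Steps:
c(G, J) = -9 + (28 + J)/(-1 + G) (c(G, J) = -9 + (J + 28)/(G - 1) = -9 + (28 + J)/(-1 + G))
D(H, O) = H - 252*O
1/D(1181, c(16, f(-6, -5))) = 1/(1181 - 252*(37 + 8 - 9*16)/(-1 + 16)) = 1/(1181 - 252*(37 + 8 - 144)/15) = 1/(1181 - 84*(-99)/5) = 1/(1181 - 252*(-33/5)) = 1/(1181 + 8316/5) = 1/(14221/5) = 5/14221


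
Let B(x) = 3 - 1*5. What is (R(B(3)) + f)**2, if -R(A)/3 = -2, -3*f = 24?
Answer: 4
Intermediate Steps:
f = -8 (f = -1/3*24 = -8)
B(x) = -2 (B(x) = 3 - 5 = -2)
R(A) = 6 (R(A) = -3*(-2) = 6)
(R(B(3)) + f)**2 = (6 - 8)**2 = (-2)**2 = 4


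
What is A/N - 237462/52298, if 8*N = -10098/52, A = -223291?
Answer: 1213878489853/132026301 ≈ 9194.2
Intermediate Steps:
N = -5049/208 (N = (-10098/52)/8 = (-10098*1/52)/8 = (⅛)*(-5049/26) = -5049/208 ≈ -24.274)
A/N - 237462/52298 = -223291/(-5049/208) - 237462/52298 = -223291*(-208/5049) - 237462*1/52298 = 46444528/5049 - 118731/26149 = 1213878489853/132026301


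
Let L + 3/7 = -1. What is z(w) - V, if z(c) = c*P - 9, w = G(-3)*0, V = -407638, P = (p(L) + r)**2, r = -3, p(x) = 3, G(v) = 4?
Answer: 407629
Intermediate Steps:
L = -10/7 (L = -3/7 - 1 = -10/7 ≈ -1.4286)
P = 0 (P = (3 - 3)**2 = 0**2 = 0)
w = 0 (w = 4*0 = 0)
z(c) = -9 (z(c) = c*0 - 9 = 0 - 9 = -9)
z(w) - V = -9 - 1*(-407638) = -9 + 407638 = 407629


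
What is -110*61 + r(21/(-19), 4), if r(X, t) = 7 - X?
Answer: -127336/19 ≈ -6701.9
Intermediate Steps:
-110*61 + r(21/(-19), 4) = -110*61 + (7 - 21/(-19)) = -6710 + (7 - 21*(-1)/19) = -6710 + (7 - 1*(-21/19)) = -6710 + (7 + 21/19) = -6710 + 154/19 = -127336/19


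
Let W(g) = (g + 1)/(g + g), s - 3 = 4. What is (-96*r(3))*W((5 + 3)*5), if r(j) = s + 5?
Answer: -2952/5 ≈ -590.40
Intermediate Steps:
s = 7 (s = 3 + 4 = 7)
W(g) = (1 + g)/(2*g) (W(g) = (1 + g)/((2*g)) = (1 + g)*(1/(2*g)) = (1 + g)/(2*g))
r(j) = 12 (r(j) = 7 + 5 = 12)
(-96*r(3))*W((5 + 3)*5) = (-96*12)*((1 + (5 + 3)*5)/(2*(((5 + 3)*5)))) = -576*(1 + 8*5)/(8*5) = -576*(1 + 40)/40 = -576*41/40 = -1152*41/80 = -2952/5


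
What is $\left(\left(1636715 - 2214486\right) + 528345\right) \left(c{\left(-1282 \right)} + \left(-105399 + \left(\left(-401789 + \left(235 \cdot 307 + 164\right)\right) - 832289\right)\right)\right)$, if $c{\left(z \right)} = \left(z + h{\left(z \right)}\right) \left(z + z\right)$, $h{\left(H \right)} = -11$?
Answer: $-101228599784$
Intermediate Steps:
$c{\left(z \right)} = 2 z \left(-11 + z\right)$ ($c{\left(z \right)} = \left(z - 11\right) \left(z + z\right) = \left(-11 + z\right) 2 z = 2 z \left(-11 + z\right)$)
$\left(\left(1636715 - 2214486\right) + 528345\right) \left(c{\left(-1282 \right)} + \left(-105399 + \left(\left(-401789 + \left(235 \cdot 307 + 164\right)\right) - 832289\right)\right)\right) = \left(\left(1636715 - 2214486\right) + 528345\right) \left(2 \left(-1282\right) \left(-11 - 1282\right) + \left(-105399 + \left(\left(-401789 + \left(235 \cdot 307 + 164\right)\right) - 832289\right)\right)\right) = \left(\left(1636715 - 2214486\right) + 528345\right) \left(2 \left(-1282\right) \left(-1293\right) + \left(-105399 + \left(\left(-401789 + \left(72145 + 164\right)\right) - 832289\right)\right)\right) = \left(-577771 + 528345\right) \left(3315252 + \left(-105399 + \left(\left(-401789 + 72309\right) - 832289\right)\right)\right) = - 49426 \left(3315252 - 1267168\right) = \left(-49426\right) 2048084 = -101228599784$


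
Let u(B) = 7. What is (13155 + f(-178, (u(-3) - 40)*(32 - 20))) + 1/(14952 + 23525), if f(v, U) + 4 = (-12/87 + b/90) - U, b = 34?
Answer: 680240578901/50212485 ≈ 13547.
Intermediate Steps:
f(v, U) = -4907/1305 - U (f(v, U) = -4 + ((-12/87 + 34/90) - U) = -4 + ((-12*1/87 + 34*(1/90)) - U) = -4 + ((-4/29 + 17/45) - U) = -4 + (313/1305 - U) = -4907/1305 - U)
(13155 + f(-178, (u(-3) - 40)*(32 - 20))) + 1/(14952 + 23525) = (13155 + (-4907/1305 - (7 - 40)*(32 - 20))) + 1/(14952 + 23525) = (13155 + (-4907/1305 - (-33)*12)) + 1/38477 = (13155 + (-4907/1305 - 1*(-396))) + 1/38477 = (13155 + (-4907/1305 + 396)) + 1/38477 = (13155 + 511873/1305) + 1/38477 = 17679148/1305 + 1/38477 = 680240578901/50212485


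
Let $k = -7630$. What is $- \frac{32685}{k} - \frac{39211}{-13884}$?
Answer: $\frac{75297847}{10593492} \approx 7.1079$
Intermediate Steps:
$- \frac{32685}{k} - \frac{39211}{-13884} = - \frac{32685}{-7630} - \frac{39211}{-13884} = \left(-32685\right) \left(- \frac{1}{7630}\right) - - \frac{39211}{13884} = \frac{6537}{1526} + \frac{39211}{13884} = \frac{75297847}{10593492}$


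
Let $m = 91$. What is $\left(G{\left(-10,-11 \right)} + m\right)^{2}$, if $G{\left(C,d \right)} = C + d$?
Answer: $4900$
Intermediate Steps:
$\left(G{\left(-10,-11 \right)} + m\right)^{2} = \left(\left(-10 - 11\right) + 91\right)^{2} = \left(-21 + 91\right)^{2} = 70^{2} = 4900$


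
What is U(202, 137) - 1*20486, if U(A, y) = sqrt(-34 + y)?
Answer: -20486 + sqrt(103) ≈ -20476.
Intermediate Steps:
U(202, 137) - 1*20486 = sqrt(-34 + 137) - 1*20486 = sqrt(103) - 20486 = -20486 + sqrt(103)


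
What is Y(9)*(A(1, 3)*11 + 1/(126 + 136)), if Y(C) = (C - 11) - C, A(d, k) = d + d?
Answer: -63415/262 ≈ -242.04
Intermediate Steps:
A(d, k) = 2*d
Y(C) = -11 (Y(C) = (-11 + C) - C = -11)
Y(9)*(A(1, 3)*11 + 1/(126 + 136)) = -11*((2*1)*11 + 1/(126 + 136)) = -11*(2*11 + 1/262) = -11*(22 + 1/262) = -11*5765/262 = -63415/262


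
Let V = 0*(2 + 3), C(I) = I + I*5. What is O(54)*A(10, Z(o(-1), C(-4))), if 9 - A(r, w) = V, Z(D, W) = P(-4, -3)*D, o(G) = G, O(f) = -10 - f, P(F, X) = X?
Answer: -576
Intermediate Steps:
C(I) = 6*I (C(I) = I + 5*I = 6*I)
V = 0 (V = 0*5 = 0)
Z(D, W) = -3*D
A(r, w) = 9 (A(r, w) = 9 - 1*0 = 9 + 0 = 9)
O(54)*A(10, Z(o(-1), C(-4))) = (-10 - 1*54)*9 = (-10 - 54)*9 = -64*9 = -576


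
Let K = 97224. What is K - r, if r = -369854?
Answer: 467078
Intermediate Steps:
K - r = 97224 - 1*(-369854) = 97224 + 369854 = 467078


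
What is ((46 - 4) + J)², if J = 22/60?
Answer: 1615441/900 ≈ 1794.9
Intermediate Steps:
J = 11/30 (J = 22*(1/60) = 11/30 ≈ 0.36667)
((46 - 4) + J)² = ((46 - 4) + 11/30)² = (42 + 11/30)² = (1271/30)² = 1615441/900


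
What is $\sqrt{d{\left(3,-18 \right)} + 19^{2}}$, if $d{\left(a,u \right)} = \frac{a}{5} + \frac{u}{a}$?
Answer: $\frac{\sqrt{8890}}{5} \approx 18.857$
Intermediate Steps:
$d{\left(a,u \right)} = \frac{a}{5} + \frac{u}{a}$ ($d{\left(a,u \right)} = a \frac{1}{5} + \frac{u}{a} = \frac{a}{5} + \frac{u}{a}$)
$\sqrt{d{\left(3,-18 \right)} + 19^{2}} = \sqrt{\left(\frac{1}{5} \cdot 3 - \frac{18}{3}\right) + 19^{2}} = \sqrt{\left(\frac{3}{5} - 6\right) + 361} = \sqrt{- \frac{27}{5} + 361} = \sqrt{\frac{1778}{5}} = \frac{\sqrt{8890}}{5}$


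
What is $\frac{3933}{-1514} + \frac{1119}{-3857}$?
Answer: $- \frac{16863747}{5839498} \approx -2.8879$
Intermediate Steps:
$\frac{3933}{-1514} + \frac{1119}{-3857} = 3933 \left(- \frac{1}{1514}\right) + 1119 \left(- \frac{1}{3857}\right) = - \frac{3933}{1514} - \frac{1119}{3857} = - \frac{16863747}{5839498}$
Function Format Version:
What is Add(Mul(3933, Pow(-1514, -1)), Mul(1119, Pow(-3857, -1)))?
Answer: Rational(-16863747, 5839498) ≈ -2.8879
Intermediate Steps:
Add(Mul(3933, Pow(-1514, -1)), Mul(1119, Pow(-3857, -1))) = Add(Mul(3933, Rational(-1, 1514)), Mul(1119, Rational(-1, 3857))) = Add(Rational(-3933, 1514), Rational(-1119, 3857)) = Rational(-16863747, 5839498)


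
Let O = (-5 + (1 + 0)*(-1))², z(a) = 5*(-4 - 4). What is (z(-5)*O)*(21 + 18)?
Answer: -56160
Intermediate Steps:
z(a) = -40 (z(a) = 5*(-8) = -40)
O = 36 (O = (-5 + 1*(-1))² = (-5 - 1)² = (-6)² = 36)
(z(-5)*O)*(21 + 18) = (-40*36)*(21 + 18) = -1440*39 = -56160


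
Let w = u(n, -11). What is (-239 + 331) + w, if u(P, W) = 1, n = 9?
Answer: 93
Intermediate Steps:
w = 1
(-239 + 331) + w = (-239 + 331) + 1 = 92 + 1 = 93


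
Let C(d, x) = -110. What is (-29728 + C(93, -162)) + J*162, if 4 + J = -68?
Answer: -41502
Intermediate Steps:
J = -72 (J = -4 - 68 = -72)
(-29728 + C(93, -162)) + J*162 = (-29728 - 110) - 72*162 = -29838 - 11664 = -41502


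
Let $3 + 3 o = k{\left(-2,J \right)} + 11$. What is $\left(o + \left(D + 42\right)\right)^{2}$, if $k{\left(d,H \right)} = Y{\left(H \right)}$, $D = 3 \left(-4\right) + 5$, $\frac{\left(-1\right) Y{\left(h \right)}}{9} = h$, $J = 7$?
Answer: $\frac{2500}{9} \approx 277.78$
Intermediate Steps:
$Y{\left(h \right)} = - 9 h$
$D = -7$ ($D = -12 + 5 = -7$)
$k{\left(d,H \right)} = - 9 H$
$o = - \frac{55}{3}$ ($o = -1 + \frac{\left(-9\right) 7 + 11}{3} = -1 + \frac{-63 + 11}{3} = -1 + \frac{1}{3} \left(-52\right) = -1 - \frac{52}{3} = - \frac{55}{3} \approx -18.333$)
$\left(o + \left(D + 42\right)\right)^{2} = \left(- \frac{55}{3} + \left(-7 + 42\right)\right)^{2} = \left(- \frac{55}{3} + 35\right)^{2} = \left(\frac{50}{3}\right)^{2} = \frac{2500}{9}$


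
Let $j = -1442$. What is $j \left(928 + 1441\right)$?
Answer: $-3416098$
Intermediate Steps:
$j \left(928 + 1441\right) = - 1442 \left(928 + 1441\right) = \left(-1442\right) 2369 = -3416098$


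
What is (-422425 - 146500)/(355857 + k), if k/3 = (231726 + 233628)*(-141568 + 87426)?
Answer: 81275/10797890421 ≈ 7.5269e-6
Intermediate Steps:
k = -75585588804 (k = 3*((231726 + 233628)*(-141568 + 87426)) = 3*(465354*(-54142)) = 3*(-25195196268) = -75585588804)
(-422425 - 146500)/(355857 + k) = (-422425 - 146500)/(355857 - 75585588804) = -568925/(-75585232947) = -568925*(-1/75585232947) = 81275/10797890421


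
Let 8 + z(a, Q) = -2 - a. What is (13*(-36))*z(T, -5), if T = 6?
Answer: 7488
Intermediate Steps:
z(a, Q) = -10 - a (z(a, Q) = -8 + (-2 - a) = -10 - a)
(13*(-36))*z(T, -5) = (13*(-36))*(-10 - 1*6) = -468*(-10 - 6) = -468*(-16) = 7488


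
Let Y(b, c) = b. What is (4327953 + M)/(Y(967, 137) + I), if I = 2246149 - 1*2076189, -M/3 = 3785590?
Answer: -7028817/170927 ≈ -41.122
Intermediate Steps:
M = -11356770 (M = -3*3785590 = -11356770)
I = 169960 (I = 2246149 - 2076189 = 169960)
(4327953 + M)/(Y(967, 137) + I) = (4327953 - 11356770)/(967 + 169960) = -7028817/170927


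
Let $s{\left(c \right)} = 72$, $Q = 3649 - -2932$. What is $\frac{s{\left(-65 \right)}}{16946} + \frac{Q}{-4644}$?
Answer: $- \frac{55593629}{39348612} \approx -1.4128$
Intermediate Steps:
$Q = 6581$ ($Q = 3649 + 2932 = 6581$)
$\frac{s{\left(-65 \right)}}{16946} + \frac{Q}{-4644} = \frac{72}{16946} + \frac{6581}{-4644} = 72 \cdot \frac{1}{16946} + 6581 \left(- \frac{1}{4644}\right) = \frac{36}{8473} - \frac{6581}{4644} = - \frac{55593629}{39348612}$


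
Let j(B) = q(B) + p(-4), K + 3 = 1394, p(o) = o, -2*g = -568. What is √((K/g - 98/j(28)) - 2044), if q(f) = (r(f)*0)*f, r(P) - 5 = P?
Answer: I*√40622437/142 ≈ 44.884*I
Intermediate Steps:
g = 284 (g = -½*(-568) = 284)
r(P) = 5 + P
q(f) = 0 (q(f) = ((5 + f)*0)*f = 0*f = 0)
K = 1391 (K = -3 + 1394 = 1391)
j(B) = -4 (j(B) = 0 - 4 = -4)
√((K/g - 98/j(28)) - 2044) = √((1391/284 - 98/(-4)) - 2044) = √((1391*(1/284) - 98*(-¼)) - 2044) = √((1391/284 + 49/2) - 2044) = √(8349/284 - 2044) = √(-572147/284) = I*√40622437/142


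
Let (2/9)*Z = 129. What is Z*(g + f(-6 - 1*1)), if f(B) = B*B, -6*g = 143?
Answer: 58437/4 ≈ 14609.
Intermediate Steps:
g = -143/6 (g = -⅙*143 = -143/6 ≈ -23.833)
Z = 1161/2 (Z = (9/2)*129 = 1161/2 ≈ 580.50)
f(B) = B²
Z*(g + f(-6 - 1*1)) = 1161*(-143/6 + (-6 - 1*1)²)/2 = 1161*(-143/6 + (-6 - 1)²)/2 = 1161*(-143/6 + (-7)²)/2 = 1161*(-143/6 + 49)/2 = (1161/2)*(151/6) = 58437/4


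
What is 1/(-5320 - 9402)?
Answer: -1/14722 ≈ -6.7926e-5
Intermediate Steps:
1/(-5320 - 9402) = 1/(-14722) = -1/14722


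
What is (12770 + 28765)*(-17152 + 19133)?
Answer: 82280835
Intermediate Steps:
(12770 + 28765)*(-17152 + 19133) = 41535*1981 = 82280835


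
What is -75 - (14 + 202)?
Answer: -291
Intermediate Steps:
-75 - (14 + 202) = -75 - 1*216 = -75 - 216 = -291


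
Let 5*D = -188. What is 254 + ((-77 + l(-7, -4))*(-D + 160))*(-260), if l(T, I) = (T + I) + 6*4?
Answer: 3288318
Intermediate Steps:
D = -188/5 (D = (1/5)*(-188) = -188/5 ≈ -37.600)
l(T, I) = 24 + I + T (l(T, I) = (I + T) + 24 = 24 + I + T)
254 + ((-77 + l(-7, -4))*(-D + 160))*(-260) = 254 + ((-77 + (24 - 4 - 7))*(-1*(-188/5) + 160))*(-260) = 254 + ((-77 + 13)*(188/5 + 160))*(-260) = 254 - 64*988/5*(-260) = 254 - 63232/5*(-260) = 254 + 3288064 = 3288318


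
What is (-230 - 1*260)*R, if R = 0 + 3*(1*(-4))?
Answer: 5880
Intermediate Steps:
R = -12 (R = 0 + 3*(-4) = 0 - 12 = -12)
(-230 - 1*260)*R = (-230 - 1*260)*(-12) = (-230 - 260)*(-12) = -490*(-12) = 5880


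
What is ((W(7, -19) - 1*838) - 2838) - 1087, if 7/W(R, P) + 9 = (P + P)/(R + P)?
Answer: -23821/5 ≈ -4764.2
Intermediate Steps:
W(R, P) = 7/(-9 + 2*P/(P + R)) (W(R, P) = 7/(-9 + (P + P)/(R + P)) = 7/(-9 + (2*P)/(P + R)) = 7/(-9 + 2*P/(P + R)))
((W(7, -19) - 1*838) - 2838) - 1087 = ((7*(-1*(-19) - 1*7)/(7*(-19) + 9*7) - 1*838) - 2838) - 1087 = ((7*(19 - 7)/(-133 + 63) - 838) - 2838) - 1087 = ((7*12/(-70) - 838) - 2838) - 1087 = ((7*(-1/70)*12 - 838) - 2838) - 1087 = ((-6/5 - 838) - 2838) - 1087 = (-4196/5 - 2838) - 1087 = -18386/5 - 1087 = -23821/5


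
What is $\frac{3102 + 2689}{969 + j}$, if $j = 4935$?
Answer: $\frac{5791}{5904} \approx 0.98086$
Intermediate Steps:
$\frac{3102 + 2689}{969 + j} = \frac{3102 + 2689}{969 + 4935} = \frac{5791}{5904}$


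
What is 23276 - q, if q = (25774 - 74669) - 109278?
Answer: 181449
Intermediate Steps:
q = -158173 (q = -48895 - 109278 = -158173)
23276 - q = 23276 - 1*(-158173) = 23276 + 158173 = 181449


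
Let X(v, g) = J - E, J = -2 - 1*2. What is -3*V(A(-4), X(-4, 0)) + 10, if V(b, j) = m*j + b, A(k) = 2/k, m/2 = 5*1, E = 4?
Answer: 503/2 ≈ 251.50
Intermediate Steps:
J = -4 (J = -2 - 2 = -4)
m = 10 (m = 2*(5*1) = 2*5 = 10)
X(v, g) = -8 (X(v, g) = -4 - 1*4 = -4 - 4 = -8)
V(b, j) = b + 10*j (V(b, j) = 10*j + b = b + 10*j)
-3*V(A(-4), X(-4, 0)) + 10 = -3*(2/(-4) + 10*(-8)) + 10 = -3*(2*(-¼) - 80) + 10 = -3*(-½ - 80) + 10 = -3*(-161/2) + 10 = 483/2 + 10 = 503/2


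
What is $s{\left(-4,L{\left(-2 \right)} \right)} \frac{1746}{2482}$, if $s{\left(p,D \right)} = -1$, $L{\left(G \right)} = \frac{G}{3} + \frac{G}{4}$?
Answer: $- \frac{873}{1241} \approx -0.70346$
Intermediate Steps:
$L{\left(G \right)} = \frac{7 G}{12}$ ($L{\left(G \right)} = G \frac{1}{3} + G \frac{1}{4} = \frac{G}{3} + \frac{G}{4} = \frac{7 G}{12}$)
$s{\left(-4,L{\left(-2 \right)} \right)} \frac{1746}{2482} = - \frac{1746}{2482} = \left(-1\right) \frac{873}{1241} = - \frac{873}{1241}$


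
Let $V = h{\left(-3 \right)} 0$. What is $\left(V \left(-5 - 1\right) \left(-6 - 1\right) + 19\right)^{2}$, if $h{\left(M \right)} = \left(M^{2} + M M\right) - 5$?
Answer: $361$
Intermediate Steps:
$h{\left(M \right)} = -5 + 2 M^{2}$ ($h{\left(M \right)} = \left(M^{2} + M^{2}\right) - 5 = 2 M^{2} - 5 = -5 + 2 M^{2}$)
$V = 0$ ($V = \left(-5 + 2 \left(-3\right)^{2}\right) 0 = \left(-5 + 2 \cdot 9\right) 0 = \left(-5 + 18\right) 0 = 13 \cdot 0 = 0$)
$\left(V \left(-5 - 1\right) \left(-6 - 1\right) + 19\right)^{2} = \left(0 \left(-5 - 1\right) \left(-6 - 1\right) + 19\right)^{2} = \left(0 \left(\left(-6\right) \left(-7\right)\right) + 19\right)^{2} = \left(0 \cdot 42 + 19\right)^{2} = \left(0 + 19\right)^{2} = 19^{2} = 361$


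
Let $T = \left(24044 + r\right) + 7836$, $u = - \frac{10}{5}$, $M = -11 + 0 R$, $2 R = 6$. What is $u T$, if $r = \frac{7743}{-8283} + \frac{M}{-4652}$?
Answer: $- \frac{409460226919}{6422086} \approx -63758.0$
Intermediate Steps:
$R = 3$ ($R = \frac{1}{2} \cdot 6 = 3$)
$M = -11$ ($M = -11 + 0 \cdot 3 = -11 + 0 = -11$)
$r = - \frac{11976441}{12844172}$ ($r = \frac{7743}{-8283} - \frac{11}{-4652} = 7743 \left(- \frac{1}{8283}\right) - - \frac{11}{4652} = - \frac{2581}{2761} + \frac{11}{4652} = - \frac{11976441}{12844172} \approx -0.93244$)
$u = -2$ ($u = \left(-10\right) \frac{1}{5} = -2$)
$T = \frac{409460226919}{12844172}$ ($T = \left(24044 - \frac{11976441}{12844172}\right) + 7836 = \frac{308813295127}{12844172} + 7836 = \frac{409460226919}{12844172} \approx 31879.0$)
$u T = \left(-2\right) \frac{409460226919}{12844172} = - \frac{409460226919}{6422086}$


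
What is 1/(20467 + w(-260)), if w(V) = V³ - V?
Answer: -1/17555273 ≈ -5.6963e-8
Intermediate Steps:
1/(20467 + w(-260)) = 1/(20467 + ((-260)³ - 1*(-260))) = 1/(20467 + (-17576000 + 260)) = 1/(20467 - 17575740) = 1/(-17555273) = -1/17555273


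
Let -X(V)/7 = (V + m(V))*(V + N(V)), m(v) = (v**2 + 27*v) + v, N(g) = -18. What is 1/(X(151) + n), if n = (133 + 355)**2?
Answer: -1/25066436 ≈ -3.9894e-8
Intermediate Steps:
m(v) = v**2 + 28*v
X(V) = -7*(-18 + V)*(V + V*(28 + V)) (X(V) = -7*(V + V*(28 + V))*(V - 18) = -7*(V + V*(28 + V))*(-18 + V) = -7*(-18 + V)*(V + V*(28 + V)))
n = 238144 (n = 488**2 = 238144)
1/(X(151) + n) = 1/(7*151*(522 - 1*151**2 - 11*151) + 238144) = 1/(7*151*(522 - 1*22801 - 1661) + 238144) = 1/(7*151*(522 - 22801 - 1661) + 238144) = 1/(7*151*(-23940) + 238144) = 1/(-25304580 + 238144) = 1/(-25066436) = -1/25066436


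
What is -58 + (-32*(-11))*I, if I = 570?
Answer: 200582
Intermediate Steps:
-58 + (-32*(-11))*I = -58 - 32*(-11)*570 = -58 + 352*570 = -58 + 200640 = 200582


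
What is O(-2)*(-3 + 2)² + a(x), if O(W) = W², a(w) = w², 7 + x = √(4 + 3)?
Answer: 60 - 14*√7 ≈ 22.959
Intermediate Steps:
x = -7 + √7 (x = -7 + √(4 + 3) = -7 + √7 ≈ -4.3542)
O(-2)*(-3 + 2)² + a(x) = (-2)²*(-3 + 2)² + (-7 + √7)² = 4*(-1)² + (-7 + √7)² = 4*1 + (-7 + √7)² = 4 + (-7 + √7)²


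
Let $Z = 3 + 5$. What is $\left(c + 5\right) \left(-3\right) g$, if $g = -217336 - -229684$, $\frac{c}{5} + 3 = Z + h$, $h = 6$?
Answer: $-2222640$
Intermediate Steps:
$Z = 8$
$c = 55$ ($c = -15 + 5 \left(8 + 6\right) = -15 + 5 \cdot 14 = -15 + 70 = 55$)
$g = 12348$ ($g = -217336 + 229684 = 12348$)
$\left(c + 5\right) \left(-3\right) g = \left(55 + 5\right) \left(-3\right) 12348 = 60 \left(-3\right) 12348 = \left(-180\right) 12348 = -2222640$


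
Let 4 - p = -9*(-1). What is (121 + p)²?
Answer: 13456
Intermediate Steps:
p = -5 (p = 4 - (-9)*(-1) = 4 - 1*9 = 4 - 9 = -5)
(121 + p)² = (121 - 5)² = 116² = 13456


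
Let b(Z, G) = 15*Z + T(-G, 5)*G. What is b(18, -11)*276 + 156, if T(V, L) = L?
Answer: 59496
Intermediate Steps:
b(Z, G) = 5*G + 15*Z (b(Z, G) = 15*Z + 5*G = 5*G + 15*Z)
b(18, -11)*276 + 156 = (5*(-11) + 15*18)*276 + 156 = (-55 + 270)*276 + 156 = 215*276 + 156 = 59340 + 156 = 59496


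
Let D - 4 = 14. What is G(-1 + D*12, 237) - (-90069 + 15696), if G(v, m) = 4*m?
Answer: 75321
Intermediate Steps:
D = 18 (D = 4 + 14 = 18)
G(-1 + D*12, 237) - (-90069 + 15696) = 4*237 - (-90069 + 15696) = 948 - 1*(-74373) = 948 + 74373 = 75321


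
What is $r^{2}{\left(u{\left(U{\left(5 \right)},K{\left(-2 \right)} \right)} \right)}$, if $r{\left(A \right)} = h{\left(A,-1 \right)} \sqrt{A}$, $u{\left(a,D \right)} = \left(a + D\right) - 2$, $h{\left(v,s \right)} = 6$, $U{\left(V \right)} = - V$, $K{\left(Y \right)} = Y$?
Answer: $-324$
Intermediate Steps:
$u{\left(a,D \right)} = -2 + D + a$ ($u{\left(a,D \right)} = \left(D + a\right) - 2 = -2 + D + a$)
$r{\left(A \right)} = 6 \sqrt{A}$
$r^{2}{\left(u{\left(U{\left(5 \right)},K{\left(-2 \right)} \right)} \right)} = \left(6 \sqrt{-2 - 2 - 5}\right)^{2} = \left(6 \sqrt{-9}\right)^{2} = \left(6 \cdot 3 i\right)^{2} = \left(18 i\right)^{2} = -324$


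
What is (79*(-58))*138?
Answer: -632316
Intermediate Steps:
(79*(-58))*138 = -4582*138 = -632316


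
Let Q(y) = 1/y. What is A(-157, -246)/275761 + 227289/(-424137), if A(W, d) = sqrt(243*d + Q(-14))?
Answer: -75763/141379 + I*sqrt(11716502)/3860654 ≈ -0.53589 + 0.00088662*I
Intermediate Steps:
A(W, d) = sqrt(-1/14 + 243*d) (A(W, d) = sqrt(243*d + 1/(-14)) = sqrt(243*d - 1/14) = sqrt(-1/14 + 243*d))
A(-157, -246)/275761 + 227289/(-424137) = (sqrt(-14 + 47628*(-246))/14)/275761 + 227289/(-424137) = (sqrt(-14 - 11716488)/14)*(1/275761) + 227289*(-1/424137) = (sqrt(-11716502)/14)*(1/275761) - 75763/141379 = ((I*sqrt(11716502))/14)*(1/275761) - 75763/141379 = (I*sqrt(11716502)/14)*(1/275761) - 75763/141379 = I*sqrt(11716502)/3860654 - 75763/141379 = -75763/141379 + I*sqrt(11716502)/3860654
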